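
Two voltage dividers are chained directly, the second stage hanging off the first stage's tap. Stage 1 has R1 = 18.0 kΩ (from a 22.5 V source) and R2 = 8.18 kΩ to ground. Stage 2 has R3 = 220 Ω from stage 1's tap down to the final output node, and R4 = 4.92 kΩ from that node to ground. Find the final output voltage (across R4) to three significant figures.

V_out ≈ 3.21 V

Stage 2 presents R3+R4 = 5140 Ω as a load on stage 1's tap.
Stage 1's lower leg becomes R2‖(R3+R4) = 3157 Ω, so V_mid = 22.5 × 3157/21160 = 3.357 V.
Stage 2 is itself unloaded: V_out = V_mid × R4/(R3+R4) = 3.357 × 4920/5140 = 3.21 V.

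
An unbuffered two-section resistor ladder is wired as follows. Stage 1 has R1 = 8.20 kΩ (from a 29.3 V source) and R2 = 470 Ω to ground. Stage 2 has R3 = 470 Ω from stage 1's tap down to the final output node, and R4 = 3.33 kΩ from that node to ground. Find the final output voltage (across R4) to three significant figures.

Stage 2 presents R3+R4 = 3800 Ω as a load on stage 1's tap.
Stage 1's lower leg becomes R2‖(R3+R4) = 418.3 Ω, so V_mid = 29.3 × 418.3/8618 = 1.422 V.
Stage 2 is itself unloaded: V_out = V_mid × R4/(R3+R4) = 1.422 × 3330/3800 = 1.25 V.

V_out ≈ 1.25 V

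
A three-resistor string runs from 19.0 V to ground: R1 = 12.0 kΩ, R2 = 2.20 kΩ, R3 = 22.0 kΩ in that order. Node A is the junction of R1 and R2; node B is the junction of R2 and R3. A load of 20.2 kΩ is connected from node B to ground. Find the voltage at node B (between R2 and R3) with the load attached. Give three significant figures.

V ≈ 8.09 V

At node B, R3 is in parallel with the load: R3‖R_L = 10.53 kΩ.
Below node A the resistance is R2 + (R3‖R_L) = 12.73 kΩ, so V_A = 19.0 × 12.73/24.73 = 9.781 V.
Then V_B = V_A × (R3‖R_L)/(R2 + R3‖R_L) = 9.781 × 10.53/12.73 = 8.09 V.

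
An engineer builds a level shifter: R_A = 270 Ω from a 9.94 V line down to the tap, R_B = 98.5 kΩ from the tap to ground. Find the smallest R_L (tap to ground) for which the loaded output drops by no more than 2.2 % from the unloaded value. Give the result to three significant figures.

R_L(min) ≈ 12.0 kΩ

Output resistance R_th = R_A‖R_B = (270 × 98500)/98770 = 269.3 Ω.
The fractional drop is R_th/(R_th + R_L); requiring this ≤ 0.0220 gives R_L ≥ R_th(1/0.0220 − 1) = 269.3 × 44.45 = 12.0 kΩ.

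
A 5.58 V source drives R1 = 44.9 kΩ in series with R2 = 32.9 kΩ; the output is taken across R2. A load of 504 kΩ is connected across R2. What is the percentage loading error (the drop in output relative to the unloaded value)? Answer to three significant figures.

The divider's output (Thévenin) resistance is R1‖R2 = 18.99 kΩ.
Fractional drop under load = R_th/(R_th + R_L) = 18.99 / (18.99 + 504) = 0.03631.
So the output falls by 3.63 %.

3.63 %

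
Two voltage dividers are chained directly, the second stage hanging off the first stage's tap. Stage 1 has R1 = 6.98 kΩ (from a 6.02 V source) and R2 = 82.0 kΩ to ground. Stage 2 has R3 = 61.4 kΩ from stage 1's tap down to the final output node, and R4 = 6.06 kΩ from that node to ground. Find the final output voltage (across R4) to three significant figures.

Stage 2 presents R3+R4 = 67.46 kΩ as a load on stage 1's tap.
Stage 1's lower leg becomes R2‖(R3+R4) = 37.01 kΩ, so V_mid = 6.02 × 37.01/43.99 = 5.065 V.
Stage 2 is itself unloaded: V_out = V_mid × R4/(R3+R4) = 5.065 × 6.06/67.46 = 0.455 V.

V_out ≈ 0.455 V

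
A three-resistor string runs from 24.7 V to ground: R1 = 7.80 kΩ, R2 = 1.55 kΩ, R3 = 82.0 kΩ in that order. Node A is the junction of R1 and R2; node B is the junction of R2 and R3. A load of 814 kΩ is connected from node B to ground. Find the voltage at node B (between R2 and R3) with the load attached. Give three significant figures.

At node B, R3 is in parallel with the load: R3‖R_L = 74.50 kΩ.
Below node A the resistance is R2 + (R3‖R_L) = 76.05 kΩ, so V_A = 24.7 × 76.05/83.85 = 22.40 V.
Then V_B = V_A × (R3‖R_L)/(R2 + R3‖R_L) = 22.40 × 74.50/76.05 = 21.9 V.

V ≈ 21.9 V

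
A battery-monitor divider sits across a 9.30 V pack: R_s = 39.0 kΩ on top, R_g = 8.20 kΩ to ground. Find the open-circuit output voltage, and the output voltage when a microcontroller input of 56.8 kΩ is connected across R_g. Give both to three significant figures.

Open-circuit: V = 9.30 × 8.20/(39.0 + 8.20) = 1.62 V.
With the load, R_g becomes R_g‖R_L = 7.166 kΩ, so V = 9.30 × 7.166/46.17 = 1.44 V.

Unloaded: 1.62 V; loaded: 1.44 V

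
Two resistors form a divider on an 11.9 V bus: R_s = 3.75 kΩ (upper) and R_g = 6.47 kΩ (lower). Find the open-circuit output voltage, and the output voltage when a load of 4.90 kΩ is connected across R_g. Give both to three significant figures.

Unloaded: 7.53 V; loaded: 5.07 V

Open-circuit: V = 11.9 × 6.47/(3.75 + 6.47) = 7.53 V.
With the load, R_g becomes R_g‖R_L = 2.788 kΩ, so V = 11.9 × 2.788/6.538 = 5.07 V.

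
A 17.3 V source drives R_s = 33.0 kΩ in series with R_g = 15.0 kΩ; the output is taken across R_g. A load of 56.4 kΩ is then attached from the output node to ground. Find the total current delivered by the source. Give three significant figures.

I ≈ 0.386 mA

R_g‖R_L = 11.85 kΩ, so the source sees R_s + R_g‖R_L = 44.85 kΩ.
I = 17.3 V / 44.85 kΩ = 0.386 mA.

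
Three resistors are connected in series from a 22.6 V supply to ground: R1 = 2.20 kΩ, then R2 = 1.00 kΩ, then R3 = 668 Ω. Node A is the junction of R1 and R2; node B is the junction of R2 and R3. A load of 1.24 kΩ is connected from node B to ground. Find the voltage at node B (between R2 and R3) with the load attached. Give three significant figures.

V ≈ 2.70 V

At node B, R3 is in parallel with the load: R3‖R_L = 434.1 Ω.
Below node A the resistance is R2 + (R3‖R_L) = 1434 Ω, so V_A = 22.6 × 1434/3634 = 8.919 V.
Then V_B = V_A × (R3‖R_L)/(R2 + R3‖R_L) = 8.919 × 434.1/1434 = 2.70 V.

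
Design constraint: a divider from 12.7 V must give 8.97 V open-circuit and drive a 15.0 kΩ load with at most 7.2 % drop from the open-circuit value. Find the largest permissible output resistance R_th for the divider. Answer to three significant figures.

R_th ≤ 1.16 kΩ

Loading drop = R_th/(R_th + R_L) ≤ 0.0720, so R_th ≤ R_L · ε/(1−ε) = 15.0 kΩ × 0.0720/0.9280 = 1.16 kΩ.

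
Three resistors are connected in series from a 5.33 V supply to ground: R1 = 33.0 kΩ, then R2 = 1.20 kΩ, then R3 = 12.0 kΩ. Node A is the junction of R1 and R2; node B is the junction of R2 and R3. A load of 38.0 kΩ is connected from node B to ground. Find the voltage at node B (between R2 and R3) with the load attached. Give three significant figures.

V ≈ 1.12 V

At node B, R3 is in parallel with the load: R3‖R_L = 9.120 kΩ.
Below node A the resistance is R2 + (R3‖R_L) = 10.32 kΩ, so V_A = 5.33 × 10.32/43.32 = 1.270 V.
Then V_B = V_A × (R3‖R_L)/(R2 + R3‖R_L) = 1.270 × 9.120/10.32 = 1.12 V.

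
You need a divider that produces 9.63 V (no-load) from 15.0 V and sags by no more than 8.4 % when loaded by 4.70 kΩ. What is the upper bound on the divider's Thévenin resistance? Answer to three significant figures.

Loading drop = R_th/(R_th + R_L) ≤ 0.0840, so R_th ≤ R_L · ε/(1−ε) = 4.70 kΩ × 0.0840/0.9160 = 431 Ω.

R_th ≤ 431 Ω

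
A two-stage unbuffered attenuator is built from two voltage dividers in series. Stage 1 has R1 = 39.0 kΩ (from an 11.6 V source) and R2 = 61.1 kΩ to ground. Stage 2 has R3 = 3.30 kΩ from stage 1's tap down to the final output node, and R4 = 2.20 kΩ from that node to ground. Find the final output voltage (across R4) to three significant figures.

Stage 2 presents R3+R4 = 5.500 kΩ as a load on stage 1's tap.
Stage 1's lower leg becomes R2‖(R3+R4) = 5.046 kΩ, so V_mid = 11.6 × 5.046/44.05 = 1.329 V.
Stage 2 is itself unloaded: V_out = V_mid × R4/(R3+R4) = 1.329 × 2.20/5.500 = 0.532 V.

V_out ≈ 0.532 V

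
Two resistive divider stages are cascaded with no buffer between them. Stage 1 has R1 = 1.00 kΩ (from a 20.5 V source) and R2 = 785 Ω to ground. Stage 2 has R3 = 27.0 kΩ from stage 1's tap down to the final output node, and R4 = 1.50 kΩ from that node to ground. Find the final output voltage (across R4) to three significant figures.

V_out ≈ 0.467 V

Stage 2 presents R3+R4 = 28500 Ω as a load on stage 1's tap.
Stage 1's lower leg becomes R2‖(R3+R4) = 764.0 Ω, so V_mid = 20.5 × 764.0/1764 = 8.878 V.
Stage 2 is itself unloaded: V_out = V_mid × R4/(R3+R4) = 8.878 × 1500/28500 = 0.467 V.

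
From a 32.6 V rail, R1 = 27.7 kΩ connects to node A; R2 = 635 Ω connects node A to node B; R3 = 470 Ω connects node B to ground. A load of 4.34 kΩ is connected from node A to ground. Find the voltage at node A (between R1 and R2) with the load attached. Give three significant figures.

Below node A the series string R2+R3 = 1105 Ω sits in parallel with the 4340 Ω load: 880.8 Ω.
V_A = 32.6 × 880.8/(27700 + 880.8) = 1.00 V.

V ≈ 1.00 V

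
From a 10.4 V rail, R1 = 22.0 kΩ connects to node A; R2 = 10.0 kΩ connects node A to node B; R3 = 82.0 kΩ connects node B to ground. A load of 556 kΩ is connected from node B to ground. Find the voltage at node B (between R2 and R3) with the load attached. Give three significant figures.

V ≈ 7.18 V

At node B, R3 is in parallel with the load: R3‖R_L = 71.46 kΩ.
Below node A the resistance is R2 + (R3‖R_L) = 81.46 kΩ, so V_A = 10.4 × 81.46/103.5 = 8.189 V.
Then V_B = V_A × (R3‖R_L)/(R2 + R3‖R_L) = 8.189 × 71.46/81.46 = 7.18 V.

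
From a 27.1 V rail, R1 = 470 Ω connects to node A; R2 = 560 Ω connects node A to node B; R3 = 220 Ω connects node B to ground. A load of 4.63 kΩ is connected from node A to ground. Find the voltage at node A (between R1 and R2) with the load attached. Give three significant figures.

V ≈ 15.9 V

Below node A the series string R2+R3 = 780.0 Ω sits in parallel with the 4630 Ω load: 667.5 Ω.
V_A = 27.1 × 667.5/(470 + 667.5) = 15.9 V.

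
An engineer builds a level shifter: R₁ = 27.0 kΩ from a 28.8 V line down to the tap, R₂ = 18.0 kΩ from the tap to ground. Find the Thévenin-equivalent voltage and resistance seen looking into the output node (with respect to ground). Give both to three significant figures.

V_th is the open-circuit tap voltage: 28.8 × 18.0/(27.0 + 18.0) = 11.5 V.
With the supply zeroed, R₁ and R₂ appear in parallel from the tap: R_th = R₁‖R₂ = (27.0 × 18.0)/45.00 = 10.8 kΩ.

V_th = 11.5 V, R_th = 10.8 kΩ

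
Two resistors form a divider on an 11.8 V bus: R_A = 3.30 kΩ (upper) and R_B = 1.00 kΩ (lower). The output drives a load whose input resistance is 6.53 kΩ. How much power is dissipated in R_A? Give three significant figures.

P ≈ 26.5 mW

Total resistance from the source is R_A + (R_B‖R_L) = 4.167 kΩ, so I = 11.8/4.167 kΩ = 2.832 mA.
P = I²·R_A = (2.832 mA)² × 3.30 kΩ = 26.5 mW.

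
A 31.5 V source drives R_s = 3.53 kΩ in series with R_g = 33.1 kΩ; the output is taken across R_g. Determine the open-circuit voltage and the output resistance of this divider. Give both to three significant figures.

V_th is the open-circuit tap voltage: 31.5 × 33.1/(3.53 + 33.1) = 28.5 V.
With the supply zeroed, R_s and R_g appear in parallel from the tap: R_th = R_s‖R_g = (3.53 × 33.1)/36.63 = 3.19 kΩ.

V_th = 28.5 V, R_th = 3.19 kΩ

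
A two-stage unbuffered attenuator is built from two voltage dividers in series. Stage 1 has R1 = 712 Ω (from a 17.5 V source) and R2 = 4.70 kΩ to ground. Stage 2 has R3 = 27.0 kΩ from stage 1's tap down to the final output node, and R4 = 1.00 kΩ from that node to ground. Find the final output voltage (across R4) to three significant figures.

V_out ≈ 0.531 V

Stage 2 presents R3+R4 = 28000 Ω as a load on stage 1's tap.
Stage 1's lower leg becomes R2‖(R3+R4) = 4024 Ω, so V_mid = 17.5 × 4024/4736 = 14.87 V.
Stage 2 is itself unloaded: V_out = V_mid × R4/(R3+R4) = 14.87 × 1000/28000 = 0.531 V.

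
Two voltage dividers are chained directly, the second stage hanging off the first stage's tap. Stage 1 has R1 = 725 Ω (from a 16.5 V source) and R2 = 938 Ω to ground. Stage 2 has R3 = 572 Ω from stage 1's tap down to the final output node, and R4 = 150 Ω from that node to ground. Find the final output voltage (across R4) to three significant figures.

Stage 2 presents R3+R4 = 722.0 Ω as a load on stage 1's tap.
Stage 1's lower leg becomes R2‖(R3+R4) = 408.0 Ω, so V_mid = 16.5 × 408.0/1133 = 5.942 V.
Stage 2 is itself unloaded: V_out = V_mid × R4/(R3+R4) = 5.942 × 150/722.0 = 1.23 V.

V_out ≈ 1.23 V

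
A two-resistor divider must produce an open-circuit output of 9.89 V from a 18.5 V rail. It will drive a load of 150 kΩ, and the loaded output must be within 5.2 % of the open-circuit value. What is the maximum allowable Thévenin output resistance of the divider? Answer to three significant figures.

Loading drop = R_th/(R_th + R_L) ≤ 0.0520, so R_th ≤ R_L · ε/(1−ε) = 150 kΩ × 0.0520/0.9480 = 8.23 kΩ.

R_th ≤ 8.23 kΩ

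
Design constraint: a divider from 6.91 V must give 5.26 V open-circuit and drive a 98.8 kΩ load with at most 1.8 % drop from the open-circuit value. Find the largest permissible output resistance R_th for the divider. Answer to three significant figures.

R_th ≤ 1.81 kΩ

Loading drop = R_th/(R_th + R_L) ≤ 0.0180, so R_th ≤ R_L · ε/(1−ε) = 98.8 kΩ × 0.0180/0.9820 = 1.81 kΩ.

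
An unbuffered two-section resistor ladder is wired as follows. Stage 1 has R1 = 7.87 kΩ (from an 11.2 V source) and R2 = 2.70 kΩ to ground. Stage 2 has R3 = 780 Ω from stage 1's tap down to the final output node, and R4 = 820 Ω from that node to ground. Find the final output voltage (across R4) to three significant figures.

V_out ≈ 0.650 V

Stage 2 presents R3+R4 = 1600 Ω as a load on stage 1's tap.
Stage 1's lower leg becomes R2‖(R3+R4) = 1005 Ω, so V_mid = 11.2 × 1005/8875 = 1.268 V.
Stage 2 is itself unloaded: V_out = V_mid × R4/(R3+R4) = 1.268 × 820/1600 = 0.650 V.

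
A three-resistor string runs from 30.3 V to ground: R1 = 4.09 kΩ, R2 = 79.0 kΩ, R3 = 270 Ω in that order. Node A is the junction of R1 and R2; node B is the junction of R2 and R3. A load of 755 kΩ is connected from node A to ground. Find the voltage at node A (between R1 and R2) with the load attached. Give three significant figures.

Below node A the series string R2+R3 = 79270 Ω sits in parallel with the 755000 Ω load: 71740 Ω.
V_A = 30.3 × 71740/(4090 + 71740) = 28.7 V.

V ≈ 28.7 V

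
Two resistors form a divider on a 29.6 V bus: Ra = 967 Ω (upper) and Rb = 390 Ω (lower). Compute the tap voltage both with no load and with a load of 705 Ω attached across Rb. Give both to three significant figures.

Unloaded: 8.51 V; loaded: 6.10 V

Open-circuit: V = 29.6 × 390/(967 + 390) = 8.51 V.
With the load, Rb becomes Rb‖R_L = 251.1 Ω, so V = 29.6 × 251.1/1218 = 6.10 V.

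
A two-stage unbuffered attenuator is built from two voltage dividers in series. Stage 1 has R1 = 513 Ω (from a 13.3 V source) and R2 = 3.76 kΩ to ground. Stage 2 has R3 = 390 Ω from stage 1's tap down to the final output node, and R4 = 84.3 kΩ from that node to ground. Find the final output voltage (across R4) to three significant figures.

V_out ≈ 11.6 V

Stage 2 presents R3+R4 = 84690 Ω as a load on stage 1's tap.
Stage 1's lower leg becomes R2‖(R3+R4) = 3600 Ω, so V_mid = 13.3 × 3600/4113 = 11.64 V.
Stage 2 is itself unloaded: V_out = V_mid × R4/(R3+R4) = 11.64 × 84300/84690 = 11.6 V.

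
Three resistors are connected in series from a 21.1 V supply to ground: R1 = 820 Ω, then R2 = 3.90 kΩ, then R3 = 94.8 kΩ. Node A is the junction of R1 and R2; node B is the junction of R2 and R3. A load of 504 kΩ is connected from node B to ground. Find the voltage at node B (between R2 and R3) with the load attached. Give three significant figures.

V ≈ 19.9 V

At node B, R3 is in parallel with the load: R3‖R_L = 79790 Ω.
Below node A the resistance is R2 + (R3‖R_L) = 83690 Ω, so V_A = 21.1 × 83690/84510 = 20.90 V.
Then V_B = V_A × (R3‖R_L)/(R2 + R3‖R_L) = 20.90 × 79790/83690 = 19.9 V.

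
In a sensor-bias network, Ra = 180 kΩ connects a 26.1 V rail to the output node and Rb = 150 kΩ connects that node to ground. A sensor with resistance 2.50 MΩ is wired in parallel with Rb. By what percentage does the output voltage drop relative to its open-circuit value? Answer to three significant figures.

3.17 %

The divider's output (Thévenin) resistance is Ra‖Rb = 81.82 kΩ.
Fractional drop under load = R_th/(R_th + R_L) = 81.82 / (81.82 + 2500) = 0.03169.
So the output falls by 3.17 %.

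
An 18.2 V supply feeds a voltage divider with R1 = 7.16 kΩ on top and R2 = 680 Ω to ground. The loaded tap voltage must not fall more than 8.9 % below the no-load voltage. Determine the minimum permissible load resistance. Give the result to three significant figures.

Output resistance R_th = R1‖R2 = (7160 × 680)/7840 = 621.0 Ω.
The fractional drop is R_th/(R_th + R_L); requiring this ≤ 0.0890 gives R_L ≥ R_th(1/0.0890 − 1) = 621.0 × 10.24 = 6.36 kΩ.

R_L(min) ≈ 6.36 kΩ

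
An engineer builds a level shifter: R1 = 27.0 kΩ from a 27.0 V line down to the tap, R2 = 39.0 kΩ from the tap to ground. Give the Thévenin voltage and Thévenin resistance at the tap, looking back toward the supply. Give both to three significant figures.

V_th is the open-circuit tap voltage: 27.0 × 39.0/(27.0 + 39.0) = 16.0 V.
With the supply zeroed, R1 and R2 appear in parallel from the tap: R_th = R1‖R2 = (27.0 × 39.0)/66.00 = 16.0 kΩ.

V_th = 16.0 V, R_th = 16.0 kΩ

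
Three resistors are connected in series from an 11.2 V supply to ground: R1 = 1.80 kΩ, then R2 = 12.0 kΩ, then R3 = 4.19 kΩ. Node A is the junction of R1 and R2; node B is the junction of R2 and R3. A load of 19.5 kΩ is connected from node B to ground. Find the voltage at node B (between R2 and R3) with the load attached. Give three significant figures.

V ≈ 2.24 V

At node B, R3 is in parallel with the load: R3‖R_L = 3.449 kΩ.
Below node A the resistance is R2 + (R3‖R_L) = 15.45 kΩ, so V_A = 11.2 × 15.45/17.25 = 10.03 V.
Then V_B = V_A × (R3‖R_L)/(R2 + R3‖R_L) = 10.03 × 3.449/15.45 = 2.24 V.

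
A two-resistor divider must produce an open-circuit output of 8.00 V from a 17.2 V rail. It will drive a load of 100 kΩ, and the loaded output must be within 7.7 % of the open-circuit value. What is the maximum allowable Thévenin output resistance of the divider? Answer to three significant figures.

R_th ≤ 8.34 kΩ

Loading drop = R_th/(R_th + R_L) ≤ 0.0770, so R_th ≤ R_L · ε/(1−ε) = 100 kΩ × 0.0770/0.9230 = 8.34 kΩ.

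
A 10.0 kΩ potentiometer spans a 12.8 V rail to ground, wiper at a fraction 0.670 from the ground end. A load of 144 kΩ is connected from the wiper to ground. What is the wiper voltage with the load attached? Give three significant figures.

The wiper splits the pot into (1−α)R = 3.300 kΩ above and αR = 6.700 kΩ below.
Lower section ‖ load = 6.402 kΩ.
V_wiper = 12.8 × 6.402/(3.300 + 6.402) = 8.45 V.

V ≈ 8.45 V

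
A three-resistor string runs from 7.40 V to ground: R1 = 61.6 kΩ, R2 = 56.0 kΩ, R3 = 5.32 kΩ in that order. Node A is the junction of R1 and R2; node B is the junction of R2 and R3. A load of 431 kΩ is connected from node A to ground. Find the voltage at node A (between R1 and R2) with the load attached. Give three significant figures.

V ≈ 3.45 V

Below node A the series string R2+R3 = 61.32 kΩ sits in parallel with the 431 kΩ load: 53.68 kΩ.
V_A = 7.40 × 53.68/(61.6 + 53.68) = 3.45 V.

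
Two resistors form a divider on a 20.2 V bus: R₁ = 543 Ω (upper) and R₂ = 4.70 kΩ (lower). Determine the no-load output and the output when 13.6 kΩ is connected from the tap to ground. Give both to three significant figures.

Open-circuit: V = 20.2 × 4700/(543 + 4700) = 18.1 V.
With the load, R₂ becomes R₂‖R_L = 3493 Ω, so V = 20.2 × 3493/4036 = 17.5 V.

Unloaded: 18.1 V; loaded: 17.5 V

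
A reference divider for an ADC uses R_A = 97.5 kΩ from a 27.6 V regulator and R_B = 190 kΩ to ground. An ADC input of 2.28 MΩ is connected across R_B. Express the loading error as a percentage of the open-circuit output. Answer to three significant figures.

The divider's output (Thévenin) resistance is R_A‖R_B = 64.43 kΩ.
Fractional drop under load = R_th/(R_th + R_L) = 64.43 / (64.43 + 2280) = 0.02748.
So the output falls by 2.75 %.

2.75 %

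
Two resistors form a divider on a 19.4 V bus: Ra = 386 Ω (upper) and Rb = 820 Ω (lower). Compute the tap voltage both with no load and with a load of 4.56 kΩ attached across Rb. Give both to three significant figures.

Open-circuit: V = 19.4 × 820/(386 + 820) = 13.2 V.
With the load, Rb becomes Rb‖R_L = 695.0 Ω, so V = 19.4 × 695.0/1081 = 12.5 V.

Unloaded: 13.2 V; loaded: 12.5 V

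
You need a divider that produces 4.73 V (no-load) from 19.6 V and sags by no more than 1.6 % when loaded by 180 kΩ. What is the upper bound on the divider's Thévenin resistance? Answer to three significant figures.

Loading drop = R_th/(R_th + R_L) ≤ 0.0160, so R_th ≤ R_L · ε/(1−ε) = 180 kΩ × 0.0160/0.9840 = 2.93 kΩ.
(Any R1, R2 with R2/(R1+R2) = 0.241 and R1‖R2 ≤ 2.93 kΩ will meet the spec.)

R_th ≤ 2.93 kΩ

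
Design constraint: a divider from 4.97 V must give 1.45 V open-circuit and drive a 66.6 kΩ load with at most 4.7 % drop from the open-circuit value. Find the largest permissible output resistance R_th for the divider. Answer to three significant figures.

Loading drop = R_th/(R_th + R_L) ≤ 0.0470, so R_th ≤ R_L · ε/(1−ε) = 66.6 kΩ × 0.0470/0.9530 = 3.28 kΩ.
(Any R1, R2 with R2/(R1+R2) = 0.292 and R1‖R2 ≤ 3.28 kΩ will meet the spec.)

R_th ≤ 3.28 kΩ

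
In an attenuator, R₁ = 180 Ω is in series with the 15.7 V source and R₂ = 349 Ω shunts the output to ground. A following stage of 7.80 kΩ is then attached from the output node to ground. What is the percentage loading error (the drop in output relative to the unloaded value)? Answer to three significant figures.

The divider's output (Thévenin) resistance is R₁‖R₂ = 118.8 Ω.
Fractional drop under load = R_th/(R_th + R_L) = 118.8 / (118.8 + 7800) = 0.01500.
So the output falls by 1.50 %.

1.50 %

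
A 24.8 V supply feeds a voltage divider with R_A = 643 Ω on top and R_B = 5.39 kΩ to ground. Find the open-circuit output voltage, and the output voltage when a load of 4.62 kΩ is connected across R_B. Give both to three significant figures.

Open-circuit: V = 24.8 × 5390/(643 + 5390) = 22.2 V.
With the load, R_B becomes R_B‖R_L = 2488 Ω, so V = 24.8 × 2488/3131 = 19.7 V.

Unloaded: 22.2 V; loaded: 19.7 V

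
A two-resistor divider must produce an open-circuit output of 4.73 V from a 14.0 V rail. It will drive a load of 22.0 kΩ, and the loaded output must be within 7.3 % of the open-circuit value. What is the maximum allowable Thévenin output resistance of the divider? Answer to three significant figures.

Loading drop = R_th/(R_th + R_L) ≤ 0.0730, so R_th ≤ R_L · ε/(1−ε) = 22.0 kΩ × 0.0730/0.9270 = 1.73 kΩ.
(Any R1, R2 with R2/(R1+R2) = 0.338 and R1‖R2 ≤ 1.73 kΩ will meet the spec.)

R_th ≤ 1.73 kΩ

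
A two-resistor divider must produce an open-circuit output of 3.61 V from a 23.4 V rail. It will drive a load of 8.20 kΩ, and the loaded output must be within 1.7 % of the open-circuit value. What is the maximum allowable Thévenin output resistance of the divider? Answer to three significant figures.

Loading drop = R_th/(R_th + R_L) ≤ 0.0170, so R_th ≤ R_L · ε/(1−ε) = 8.20 kΩ × 0.0170/0.9830 = 142 Ω.

R_th ≤ 142 Ω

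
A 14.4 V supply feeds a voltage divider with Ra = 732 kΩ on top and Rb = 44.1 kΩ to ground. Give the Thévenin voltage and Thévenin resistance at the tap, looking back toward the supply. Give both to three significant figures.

V_th is the open-circuit tap voltage: 14.4 × 44.1/(732 + 44.1) = 0.818 V.
With the supply zeroed, Ra and Rb appear in parallel from the tap: R_th = Ra‖Rb = (732 × 44.1)/776.1 = 41.6 kΩ.

V_th = 0.818 V, R_th = 41.6 kΩ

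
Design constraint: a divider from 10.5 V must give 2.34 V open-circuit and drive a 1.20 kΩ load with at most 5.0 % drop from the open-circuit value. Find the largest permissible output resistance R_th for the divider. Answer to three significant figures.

Loading drop = R_th/(R_th + R_L) ≤ 0.0500, so R_th ≤ R_L · ε/(1−ε) = 1.20 kΩ × 0.0500/0.9500 = 63.2 Ω.
(Any R1, R2 with R2/(R1+R2) = 0.223 and R1‖R2 ≤ 63.2 Ω will meet the spec.)

R_th ≤ 63.2 Ω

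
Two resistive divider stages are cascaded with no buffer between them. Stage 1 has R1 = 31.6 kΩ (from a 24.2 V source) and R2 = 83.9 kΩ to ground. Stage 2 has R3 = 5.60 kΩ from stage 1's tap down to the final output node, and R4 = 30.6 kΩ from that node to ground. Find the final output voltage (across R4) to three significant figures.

Stage 2 presents R3+R4 = 36.20 kΩ as a load on stage 1's tap.
Stage 1's lower leg becomes R2‖(R3+R4) = 25.29 kΩ, so V_mid = 24.2 × 25.29/56.89 = 10.76 V.
Stage 2 is itself unloaded: V_out = V_mid × R4/(R3+R4) = 10.76 × 30.6/36.20 = 9.09 V.

V_out ≈ 9.09 V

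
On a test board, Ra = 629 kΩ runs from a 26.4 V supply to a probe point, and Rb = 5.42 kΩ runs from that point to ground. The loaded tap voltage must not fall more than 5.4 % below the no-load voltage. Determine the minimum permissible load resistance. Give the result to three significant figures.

R_L(min) ≈ 94.1 kΩ

Output resistance R_th = Ra‖Rb = (629 × 5.42)/634.4 = 5.374 kΩ.
The fractional drop is R_th/(R_th + R_L); requiring this ≤ 0.0540 gives R_L ≥ R_th(1/0.0540 − 1) = 5.374 × 17.52 = 94.1 kΩ.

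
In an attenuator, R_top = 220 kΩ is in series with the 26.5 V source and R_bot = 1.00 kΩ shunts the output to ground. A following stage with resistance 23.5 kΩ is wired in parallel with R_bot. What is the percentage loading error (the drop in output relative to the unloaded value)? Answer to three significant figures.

4.06 %

The divider's output (Thévenin) resistance is R_top‖R_bot = 0.9955 kΩ.
Fractional drop under load = R_th/(R_th + R_L) = 0.9955 / (0.9955 + 23.5) = 0.04064.
So the output falls by 4.06 %.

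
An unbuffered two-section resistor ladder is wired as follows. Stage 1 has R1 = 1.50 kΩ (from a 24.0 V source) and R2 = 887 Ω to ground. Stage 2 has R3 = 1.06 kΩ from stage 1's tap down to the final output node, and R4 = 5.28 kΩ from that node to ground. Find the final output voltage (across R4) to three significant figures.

Stage 2 presents R3+R4 = 6340 Ω as a load on stage 1's tap.
Stage 1's lower leg becomes R2‖(R3+R4) = 778.1 Ω, so V_mid = 24.0 × 778.1/2278 = 8.198 V.
Stage 2 is itself unloaded: V_out = V_mid × R4/(R3+R4) = 8.198 × 5280/6340 = 6.83 V.

V_out ≈ 6.83 V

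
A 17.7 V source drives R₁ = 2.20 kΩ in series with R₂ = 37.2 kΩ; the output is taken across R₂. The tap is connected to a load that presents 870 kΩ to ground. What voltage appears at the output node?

The load sits in parallel with R₂: R₂‖R_L = (37.2 × 870) / (37.2 + 870) = 35.67 kΩ.
V_out = 17.7 × 35.67 / (2.20 + 35.67) = 17.7 × 35.67/37.87 = 16.7 V.
(Unloaded it would have been 16.7 V.)

V_out ≈ 16.7 V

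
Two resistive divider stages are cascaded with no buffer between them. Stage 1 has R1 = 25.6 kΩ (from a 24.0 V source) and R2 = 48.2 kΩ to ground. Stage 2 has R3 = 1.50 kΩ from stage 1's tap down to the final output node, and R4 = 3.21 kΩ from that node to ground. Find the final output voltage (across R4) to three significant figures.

Stage 2 presents R3+R4 = 4.710 kΩ as a load on stage 1's tap.
Stage 1's lower leg becomes R2‖(R3+R4) = 4.291 kΩ, so V_mid = 24.0 × 4.291/29.89 = 3.445 V.
Stage 2 is itself unloaded: V_out = V_mid × R4/(R3+R4) = 3.445 × 3.21/4.710 = 2.35 V.

V_out ≈ 2.35 V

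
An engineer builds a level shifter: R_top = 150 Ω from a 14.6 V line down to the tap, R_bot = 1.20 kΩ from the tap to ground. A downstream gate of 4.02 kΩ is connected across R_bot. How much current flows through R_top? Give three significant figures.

R_bot‖R_L = 924.1 Ω, so the source sees R_top + R_bot‖R_L = 1074 Ω.
I = 14.6 V / 1074 Ω = 13.6 mA.

I ≈ 13.6 mA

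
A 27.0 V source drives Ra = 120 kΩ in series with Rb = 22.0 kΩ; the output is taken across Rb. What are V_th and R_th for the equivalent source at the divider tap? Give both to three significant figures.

V_th is the open-circuit tap voltage: 27.0 × 22.0/(120 + 22.0) = 4.18 V.
With the supply zeroed, Ra and Rb appear in parallel from the tap: R_th = Ra‖Rb = (120 × 22.0)/142.0 = 18.6 kΩ.

V_th = 4.18 V, R_th = 18.6 kΩ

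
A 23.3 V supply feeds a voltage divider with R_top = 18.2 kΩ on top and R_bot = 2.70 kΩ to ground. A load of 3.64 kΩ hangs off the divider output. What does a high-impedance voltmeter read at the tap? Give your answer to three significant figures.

The load sits in parallel with R_bot: R_bot‖R_L = (2.70 × 3.64) / (2.70 + 3.64) = 1.550 kΩ.
V_out = 23.3 × 1.550 / (18.2 + 1.550) = 23.3 × 1.550/19.75 = 1.83 V.
(Unloaded it would have been 3.01 V.)

V_out ≈ 1.83 V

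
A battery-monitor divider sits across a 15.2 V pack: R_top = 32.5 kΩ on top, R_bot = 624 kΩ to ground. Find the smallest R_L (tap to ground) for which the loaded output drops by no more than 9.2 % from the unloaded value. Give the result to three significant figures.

R_L(min) ≈ 305 kΩ

Output resistance R_th = R_top‖R_bot = (32.5 × 624)/656.5 = 30.89 kΩ.
The fractional drop is R_th/(R_th + R_L); requiring this ≤ 0.0920 gives R_L ≥ R_th(1/0.0920 − 1) = 30.89 × 9.870 = 305 kΩ.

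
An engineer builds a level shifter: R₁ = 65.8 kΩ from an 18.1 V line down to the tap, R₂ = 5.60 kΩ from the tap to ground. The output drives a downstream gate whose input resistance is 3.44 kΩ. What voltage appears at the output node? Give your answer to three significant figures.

The load sits in parallel with R₂: R₂‖R_L = (5.60 × 3.44) / (5.60 + 3.44) = 2.131 kΩ.
V_out = 18.1 × 2.131 / (65.8 + 2.131) = 18.1 × 2.131/67.93 = 0.568 V.
(Unloaded it would have been 1.42 V.)

V_out ≈ 0.568 V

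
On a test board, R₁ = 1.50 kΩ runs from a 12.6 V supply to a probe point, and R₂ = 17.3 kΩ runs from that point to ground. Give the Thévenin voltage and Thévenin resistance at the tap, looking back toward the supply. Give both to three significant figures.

V_th = 11.6 V, R_th = 1.38 kΩ

V_th is the open-circuit tap voltage: 12.6 × 17.3/(1.50 + 17.3) = 11.6 V.
With the supply zeroed, R₁ and R₂ appear in parallel from the tap: R_th = R₁‖R₂ = (1.50 × 17.3)/18.80 = 1.38 kΩ.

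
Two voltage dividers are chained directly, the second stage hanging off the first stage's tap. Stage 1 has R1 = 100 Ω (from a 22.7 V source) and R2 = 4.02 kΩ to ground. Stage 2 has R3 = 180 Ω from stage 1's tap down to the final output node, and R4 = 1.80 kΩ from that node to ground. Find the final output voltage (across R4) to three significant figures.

Stage 2 presents R3+R4 = 1980 Ω as a load on stage 1's tap.
Stage 1's lower leg becomes R2‖(R3+R4) = 1327 Ω, so V_mid = 22.7 × 1327/1427 = 21.11 V.
Stage 2 is itself unloaded: V_out = V_mid × R4/(R3+R4) = 21.11 × 1800/1980 = 19.2 V.

V_out ≈ 19.2 V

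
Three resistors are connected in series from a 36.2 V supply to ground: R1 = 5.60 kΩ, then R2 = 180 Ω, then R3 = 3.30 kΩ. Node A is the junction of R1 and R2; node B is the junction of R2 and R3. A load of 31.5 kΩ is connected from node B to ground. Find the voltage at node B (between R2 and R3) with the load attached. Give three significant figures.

V ≈ 12.3 V

At node B, R3 is in parallel with the load: R3‖R_L = 2987 Ω.
Below node A the resistance is R2 + (R3‖R_L) = 3167 Ω, so V_A = 36.2 × 3167/8767 = 13.08 V.
Then V_B = V_A × (R3‖R_L)/(R2 + R3‖R_L) = 13.08 × 2987/3167 = 12.3 V.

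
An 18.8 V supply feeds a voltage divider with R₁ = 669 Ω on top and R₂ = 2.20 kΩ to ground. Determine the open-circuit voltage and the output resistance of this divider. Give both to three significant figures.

V_th = 14.4 V, R_th = 513 Ω

V_th is the open-circuit tap voltage: 18.8 × 2200/(669 + 2200) = 14.4 V.
With the supply zeroed, R₁ and R₂ appear in parallel from the tap: R_th = R₁‖R₂ = (669 × 2200)/2869 = 513 Ω.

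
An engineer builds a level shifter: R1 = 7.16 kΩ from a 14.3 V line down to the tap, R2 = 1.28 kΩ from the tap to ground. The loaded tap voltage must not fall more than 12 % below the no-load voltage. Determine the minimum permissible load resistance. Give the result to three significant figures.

Output resistance R_th = R1‖R2 = (7.16 × 1.28)/8.440 = 1.086 kΩ.
The fractional drop is R_th/(R_th + R_L); requiring this ≤ 0.120 gives R_L ≥ R_th(1/0.120 − 1) = 1.086 × 7.333 = 7.96 kΩ.

R_L(min) ≈ 7.96 kΩ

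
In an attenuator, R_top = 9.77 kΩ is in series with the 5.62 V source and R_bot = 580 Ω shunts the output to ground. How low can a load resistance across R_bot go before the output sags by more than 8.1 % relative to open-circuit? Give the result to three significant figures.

R_L(min) ≈ 6.21 kΩ

Output resistance R_th = R_top‖R_bot = (9770 × 580)/10350 = 547.5 Ω.
The fractional drop is R_th/(R_th + R_L); requiring this ≤ 0.0810 gives R_L ≥ R_th(1/0.0810 − 1) = 547.5 × 11.35 = 6.21 kΩ.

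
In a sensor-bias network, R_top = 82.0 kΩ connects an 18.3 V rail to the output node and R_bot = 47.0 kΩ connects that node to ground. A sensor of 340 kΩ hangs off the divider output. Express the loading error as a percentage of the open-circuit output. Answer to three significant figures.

8.08 %

Unloaded V = 18.3 × 47.0/129.0 = 6.6674 V.
Loaded: R_bot‖R_L = 41.29 kΩ, giving V = 18.3 × 41.29/123.3 = 6.1289 V.
Drop = (6.6674 − 6.1289) / 6.6674 = 8.08 %.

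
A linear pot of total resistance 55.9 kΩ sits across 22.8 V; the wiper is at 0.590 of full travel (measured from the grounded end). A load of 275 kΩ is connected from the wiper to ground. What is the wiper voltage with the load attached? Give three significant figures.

V ≈ 12.8 V

The wiper splits the pot into (1−α)R = 22.92 kΩ above and αR = 32.98 kΩ below.
Lower section ‖ load = 29.45 kΩ.
V_wiper = 22.8 × 29.45/(22.92 + 29.45) = 12.8 V.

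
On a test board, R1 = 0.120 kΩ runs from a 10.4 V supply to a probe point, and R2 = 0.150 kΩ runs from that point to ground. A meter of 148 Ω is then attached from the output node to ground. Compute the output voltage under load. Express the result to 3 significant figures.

V_out ≈ 3.98 V

The load sits in parallel with R2: R2‖R_L = (150 × 148) / (150 + 148) = 74.50 Ω.
V_out = 10.4 × 74.50 / (120 + 74.50) = 10.4 × 74.50/194.5 = 3.98 V.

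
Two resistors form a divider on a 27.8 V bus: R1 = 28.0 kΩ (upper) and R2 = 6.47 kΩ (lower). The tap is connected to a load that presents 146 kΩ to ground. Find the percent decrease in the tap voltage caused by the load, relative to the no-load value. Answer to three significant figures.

The divider's output (Thévenin) resistance is R1‖R2 = 5.256 kΩ.
Fractional drop under load = R_th/(R_th + R_L) = 5.256 / (5.256 + 146) = 0.03475.
So the output falls by 3.47 %.

3.47 %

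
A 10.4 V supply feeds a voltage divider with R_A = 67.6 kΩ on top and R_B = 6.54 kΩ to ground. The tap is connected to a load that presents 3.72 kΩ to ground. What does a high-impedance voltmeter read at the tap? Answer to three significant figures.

V_out ≈ 0.352 V

The load sits in parallel with R_B: R_B‖R_L = (6.54 × 3.72) / (6.54 + 3.72) = 2.371 kΩ.
V_out = 10.4 × 2.371 / (67.6 + 2.371) = 10.4 × 2.371/69.97 = 0.352 V.
(Unloaded it would have been 0.917 V.)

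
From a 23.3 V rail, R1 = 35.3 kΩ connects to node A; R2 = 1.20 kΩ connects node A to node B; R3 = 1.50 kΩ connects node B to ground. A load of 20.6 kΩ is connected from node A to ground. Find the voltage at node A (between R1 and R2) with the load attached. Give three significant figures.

V ≈ 1.48 V

Below node A the series string R2+R3 = 2.700 kΩ sits in parallel with the 20.6 kΩ load: 2.387 kΩ.
V_A = 23.3 × 2.387/(35.3 + 2.387) = 1.48 V.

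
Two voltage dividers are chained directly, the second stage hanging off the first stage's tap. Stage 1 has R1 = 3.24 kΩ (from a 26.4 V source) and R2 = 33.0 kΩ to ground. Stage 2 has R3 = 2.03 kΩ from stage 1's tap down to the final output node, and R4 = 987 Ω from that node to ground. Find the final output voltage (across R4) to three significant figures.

Stage 2 presents R3+R4 = 3017 Ω as a load on stage 1's tap.
Stage 1's lower leg becomes R2‖(R3+R4) = 2764 Ω, so V_mid = 26.4 × 2764/6004 = 12.15 V.
Stage 2 is itself unloaded: V_out = V_mid × R4/(R3+R4) = 12.15 × 987/3017 = 3.98 V.

V_out ≈ 3.98 V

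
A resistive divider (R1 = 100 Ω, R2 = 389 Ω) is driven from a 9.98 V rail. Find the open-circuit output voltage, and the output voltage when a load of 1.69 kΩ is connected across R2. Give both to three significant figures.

Unloaded: 7.94 V; loaded: 7.58 V

Open-circuit: V = 9.98 × 389/(100 + 389) = 7.94 V.
With the load, R2 becomes R2‖R_L = 316.2 Ω, so V = 9.98 × 316.2/416.2 = 7.58 V.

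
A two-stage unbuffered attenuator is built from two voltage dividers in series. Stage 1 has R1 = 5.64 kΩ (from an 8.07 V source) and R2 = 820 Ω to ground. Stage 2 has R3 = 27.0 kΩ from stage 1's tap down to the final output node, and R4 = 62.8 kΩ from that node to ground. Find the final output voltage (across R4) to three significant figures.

V_out ≈ 0.711 V

Stage 2 presents R3+R4 = 89800 Ω as a load on stage 1's tap.
Stage 1's lower leg becomes R2‖(R3+R4) = 812.6 Ω, so V_mid = 8.07 × 812.6/6453 = 1.016 V.
Stage 2 is itself unloaded: V_out = V_mid × R4/(R3+R4) = 1.016 × 62800/89800 = 0.711 V.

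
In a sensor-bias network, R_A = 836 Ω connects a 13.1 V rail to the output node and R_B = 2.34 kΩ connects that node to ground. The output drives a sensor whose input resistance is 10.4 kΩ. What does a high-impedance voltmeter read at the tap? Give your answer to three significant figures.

V_out ≈ 9.11 V

The load sits in parallel with R_B: R_B‖R_L = (2340 × 10400) / (2340 + 10400) = 1910 Ω.
V_out = 13.1 × 1910 / (836 + 1910) = 13.1 × 1910/2746 = 9.11 V.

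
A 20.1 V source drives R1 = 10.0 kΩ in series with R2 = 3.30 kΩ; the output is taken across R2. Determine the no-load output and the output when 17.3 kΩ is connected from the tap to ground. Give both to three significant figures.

Open-circuit: V = 20.1 × 3.30/(10.0 + 3.30) = 4.99 V.
With the load, R2 becomes R2‖R_L = 2.771 kΩ, so V = 20.1 × 2.771/12.77 = 4.36 V.

Unloaded: 4.99 V; loaded: 4.36 V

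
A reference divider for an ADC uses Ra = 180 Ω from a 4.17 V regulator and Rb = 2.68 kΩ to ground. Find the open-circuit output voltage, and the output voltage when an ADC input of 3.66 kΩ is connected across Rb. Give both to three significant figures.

Unloaded: 3.91 V; loaded: 3.74 V

Open-circuit: V = 4.17 × 2680/(180 + 2680) = 3.91 V.
With the load, Rb becomes Rb‖R_L = 1547 Ω, so V = 4.17 × 1547/1727 = 3.74 V.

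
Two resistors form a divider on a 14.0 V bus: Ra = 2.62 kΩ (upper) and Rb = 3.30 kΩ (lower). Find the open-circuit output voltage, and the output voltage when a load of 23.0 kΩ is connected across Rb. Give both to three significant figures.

Open-circuit: V = 14.0 × 3.30/(2.62 + 3.30) = 7.80 V.
With the load, Rb becomes Rb‖R_L = 2.886 kΩ, so V = 14.0 × 2.886/5.506 = 7.34 V.

Unloaded: 7.80 V; loaded: 7.34 V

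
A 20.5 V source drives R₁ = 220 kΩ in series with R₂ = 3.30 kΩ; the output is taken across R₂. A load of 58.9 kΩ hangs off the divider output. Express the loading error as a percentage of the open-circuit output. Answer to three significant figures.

The divider's output (Thévenin) resistance is R₁‖R₂ = 3.251 kΩ.
Fractional drop under load = R_th/(R_th + R_L) = 3.251 / (3.251 + 58.9) = 0.05231.
So the output falls by 5.23 %.

5.23 %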